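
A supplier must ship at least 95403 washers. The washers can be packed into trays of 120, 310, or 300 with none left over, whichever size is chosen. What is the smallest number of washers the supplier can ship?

111600

The number of washers must be a common multiple of 120, 310, and 300, so a multiple of their LCM.
120 = 2^3 × 3 × 5
310 = 2 × 5 × 31
300 = 2^2 × 3 × 5^2
LCM(120, 310, 300) = 2^3 × 3 × 5^2 × 31 = 18600.
Smallest multiple of 18600 that is ≥ 95403: ⌈95403/18600⌉ × 18600 = 6 × 18600 = 111600.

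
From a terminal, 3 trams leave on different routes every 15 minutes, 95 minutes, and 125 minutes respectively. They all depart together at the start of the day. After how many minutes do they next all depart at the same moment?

7125 minutes

They coincide at every common multiple of the periods; the first is the LCM.
15 = 3 × 5
95 = 5 × 19
125 = 5^3
LCM(15, 95, 125) = 3 × 5^3 × 19 = 7125.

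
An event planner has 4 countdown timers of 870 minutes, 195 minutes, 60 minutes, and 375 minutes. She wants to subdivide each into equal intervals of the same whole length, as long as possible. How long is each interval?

The interval must divide each timer length; the longest such is the gcd.
870 = 2 × 3 × 5 × 29
195 = 3 × 5 × 13
60 = 2^2 × 3 × 5
375 = 3 × 5^3
gcd(870, 195, 60, 375) = 3 × 5 = 15.

15 minutes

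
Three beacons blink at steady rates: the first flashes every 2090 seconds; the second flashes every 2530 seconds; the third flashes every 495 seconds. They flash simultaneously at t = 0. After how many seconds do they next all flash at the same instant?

432630 seconds

The first simultaneous occurrence is after LCM of the individual periods.
2090 = 2 × 5 × 11 × 19
2530 = 2 × 5 × 11 × 23
495 = 3^2 × 5 × 11
LCM(2090, 2530, 495) = 2 × 3^2 × 5 × 11 × 19 × 23 = 432630.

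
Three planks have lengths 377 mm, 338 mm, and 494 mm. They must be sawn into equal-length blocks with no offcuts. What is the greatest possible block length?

The block length must divide every plank, so the greatest is gcd(377, 338, 494).
377 = 13 × 29
338 = 2 × 13^2
494 = 2 × 13 × 19
gcd(377, 338, 494) = 13.

13 mm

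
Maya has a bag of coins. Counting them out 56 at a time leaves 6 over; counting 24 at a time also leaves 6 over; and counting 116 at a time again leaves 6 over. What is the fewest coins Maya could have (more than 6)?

N − 6 must be a common multiple of 56, 24, and 116.
56 = 2^3 × 7
24 = 2^3 × 3
116 = 2^2 × 29
LCM(56, 24, 116) = 2^3 × 3 × 7 × 29 = 4872.
Smallest N > 6 is LCM + 6 = 4872 + 6 = 4878.

4878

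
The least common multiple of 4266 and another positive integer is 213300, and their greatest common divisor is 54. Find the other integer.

2700

gcd × lcm = product of the two integers, so the other integer is (54 × 213300) / 4266 = 2700.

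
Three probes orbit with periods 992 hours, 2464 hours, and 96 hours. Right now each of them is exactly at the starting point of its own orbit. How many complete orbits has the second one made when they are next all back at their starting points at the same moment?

93 orbits

The first common completion time is the LCM of the periods.
992 = 2^5 × 31
2464 = 2^5 × 7 × 11
96 = 2^5 × 3
LCM(992, 2464, 96) = 2^5 × 3 × 7 × 11 × 31 = 229152.
Orbits for period 2464: 229152 / 2464 = 93.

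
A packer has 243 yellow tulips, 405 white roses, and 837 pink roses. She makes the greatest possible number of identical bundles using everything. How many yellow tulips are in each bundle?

9

Number of bundles = gcd(243, 405, 837).
243 = 3^5
405 = 3^4 × 5
837 = 3^3 × 31
gcd(243, 405, 837) = 3^3 = 27.
yellow tulips per bundle = 243 / 27 = 9.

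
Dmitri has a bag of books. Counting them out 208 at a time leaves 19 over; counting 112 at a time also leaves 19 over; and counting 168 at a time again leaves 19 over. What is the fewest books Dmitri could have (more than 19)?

4387

N − 19 must be a common multiple of 208, 112, and 168.
208 = 2^4 × 13
112 = 2^4 × 7
168 = 2^3 × 3 × 7
LCM(208, 112, 168) = 2^4 × 3 × 7 × 13 = 4368.
Smallest N > 19 is LCM + 19 = 4368 + 19 = 4387.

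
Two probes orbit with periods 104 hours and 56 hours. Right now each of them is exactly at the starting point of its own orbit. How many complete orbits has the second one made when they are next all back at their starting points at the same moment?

13 orbits

They are all back at their starting positions together after one LCM of the periods.
104 = 2^3 × 13
56 = 2^3 × 7
LCM(104, 56) = 2^3 × 7 × 13 = 728.
Orbits for period 56: 728 / 56 = 13.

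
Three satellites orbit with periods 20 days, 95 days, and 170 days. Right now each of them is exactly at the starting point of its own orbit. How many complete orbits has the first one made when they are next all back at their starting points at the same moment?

They are all back at their starting positions together after one LCM of the periods.
20 = 2^2 × 5
95 = 5 × 19
170 = 2 × 5 × 17
LCM(20, 95, 170) = 2^2 × 5 × 17 × 19 = 6460.
Orbits for period 20: 6460 / 20 = 323.

323 orbits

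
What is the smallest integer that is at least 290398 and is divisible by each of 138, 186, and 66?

The integer must be a common multiple of 138, 186, and 66, so a multiple of their LCM.
138 = 2 × 3 × 23
186 = 2 × 3 × 31
66 = 2 × 3 × 11
LCM(138, 186, 66) = 2 × 3 × 11 × 23 × 31 = 47058.
Smallest multiple of 47058 that is ≥ 290398: ⌈290398/47058⌉ × 47058 = 7 × 47058 = 329406.

329406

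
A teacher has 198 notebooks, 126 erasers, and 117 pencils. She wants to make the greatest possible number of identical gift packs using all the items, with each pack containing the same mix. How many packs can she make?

9 packs

The pack count must divide each quantity, so the greatest is gcd(198, 126, 117).
198 = 2 × 3^2 × 11
126 = 2 × 3^2 × 7
117 = 3^2 × 13
gcd(198, 126, 117) = 3^2 = 9.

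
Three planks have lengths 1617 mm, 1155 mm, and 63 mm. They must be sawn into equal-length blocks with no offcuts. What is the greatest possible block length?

This is the greatest common divisor of 1617, 1155, and 63.
1617 = 3 × 7^2 × 11
1155 = 3 × 5 × 7 × 11
63 = 3^2 × 7
gcd(1617, 1155, 63) = 3 × 7 = 21.

21 mm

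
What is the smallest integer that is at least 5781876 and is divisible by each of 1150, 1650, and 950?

The integer must be a common multiple of 1150, 1650, and 950, so a multiple of their LCM.
1150 = 2 × 5^2 × 23
1650 = 2 × 3 × 5^2 × 11
950 = 2 × 5^2 × 19
LCM(1150, 1650, 950) = 2 × 3 × 5^2 × 11 × 19 × 23 = 721050.
Smallest multiple of 721050 that is ≥ 5781876: ⌈5781876/721050⌉ × 721050 = 9 × 721050 = 6489450.

6489450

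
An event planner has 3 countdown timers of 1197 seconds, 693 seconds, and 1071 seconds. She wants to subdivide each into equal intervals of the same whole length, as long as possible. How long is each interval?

63 seconds

The interval must divide each timer length; the longest such is the gcd.
1197 = 3^2 × 7 × 19
693 = 3^2 × 7 × 11
1071 = 3^2 × 7 × 17
gcd(1197, 693, 1071) = 3^2 × 7 = 63.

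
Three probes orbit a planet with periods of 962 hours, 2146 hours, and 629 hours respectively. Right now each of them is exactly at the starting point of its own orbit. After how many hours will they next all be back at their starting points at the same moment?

474266 hours

We need the least common multiple of the intervals.
962 = 2 × 13 × 37
2146 = 2 × 29 × 37
629 = 17 × 37
LCM(962, 2146, 629) = 2 × 13 × 17 × 29 × 37 = 474266.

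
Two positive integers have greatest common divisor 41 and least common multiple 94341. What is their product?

3867981

For any two positive integers, gcd × lcm = product = 41 × 94341 = 3867981.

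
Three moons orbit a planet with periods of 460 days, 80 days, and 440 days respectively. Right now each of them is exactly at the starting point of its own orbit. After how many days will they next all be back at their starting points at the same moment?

20240 days

They coincide at every common multiple of the periods; the first is the LCM.
460 = 2^2 × 5 × 23
80 = 2^4 × 5
440 = 2^3 × 5 × 11
LCM(460, 80, 440) = 2^4 × 5 × 11 × 23 = 20240.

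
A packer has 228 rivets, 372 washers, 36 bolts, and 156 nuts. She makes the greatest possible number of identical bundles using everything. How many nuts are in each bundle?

Number of bundles = gcd(228, 372, 36, 156).
228 = 2^2 × 3 × 19
372 = 2^2 × 3 × 31
36 = 2^2 × 3^2
156 = 2^2 × 3 × 13
gcd(228, 372, 36, 156) = 2^2 × 3 = 12.
nuts per bundle = 156 / 12 = 13.

13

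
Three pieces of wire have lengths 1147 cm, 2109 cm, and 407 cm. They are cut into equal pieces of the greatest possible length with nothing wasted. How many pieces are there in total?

99

Piece length = gcd(1147, 2109, 407).
1147 = 31 × 37
2109 = 3 × 19 × 37
407 = 11 × 37
gcd(1147, 2109, 407) = 37.
Total pieces = 1147/37 + 2109/37 + 407/37 = 31 + 57 + 11 = 99.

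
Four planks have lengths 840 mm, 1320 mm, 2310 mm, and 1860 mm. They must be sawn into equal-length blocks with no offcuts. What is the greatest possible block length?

30 mm

This is the greatest common divisor of 840, 1320, 2310, and 1860.
840 = 2^3 × 3 × 5 × 7
1320 = 2^3 × 3 × 5 × 11
2310 = 2 × 3 × 5 × 7 × 11
1860 = 2^2 × 3 × 5 × 31
gcd(840, 1320, 2310, 1860) = 2 × 3 × 5 = 30.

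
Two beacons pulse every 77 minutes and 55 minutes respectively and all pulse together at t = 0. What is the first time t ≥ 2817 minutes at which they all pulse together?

Joint pulses occur at multiples of LCM(77, 55).
77 = 7 × 11
55 = 5 × 11
LCM(77, 55) = 5 × 7 × 11 = 385.
Smallest multiple of 385 that is ≥ 2817: ⌈2817/385⌉ × 385 = 8 × 385 = 3080.

3080 minutes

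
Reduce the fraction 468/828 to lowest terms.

13/23

468 = 2^2 × 3^2 × 13
828 = 2^2 × 3^2 × 23
gcd(468, 828) = 2^2 × 3^2 = 36.
Divide numerator and denominator by 36: 468/828 = 13/23.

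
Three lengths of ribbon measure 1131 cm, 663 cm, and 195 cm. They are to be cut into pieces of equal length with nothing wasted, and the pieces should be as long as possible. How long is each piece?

Each piece length must divide every original length, so the longest possible is gcd(1131, 663, 195).
1131 = 3 × 13 × 29
663 = 3 × 13 × 17
195 = 3 × 5 × 13
gcd(1131, 663, 195) = 3 × 13 = 39.

39 cm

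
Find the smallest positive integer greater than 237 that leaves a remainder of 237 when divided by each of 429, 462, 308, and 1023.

372609

N − 237 must be a common multiple of 429, 462, 308, and 1023.
429 = 3 × 11 × 13
462 = 2 × 3 × 7 × 11
308 = 2^2 × 7 × 11
1023 = 3 × 11 × 31
LCM(429, 462, 308, 1023) = 2^2 × 3 × 7 × 11 × 13 × 31 = 372372.
Smallest N > 237 is LCM + 237 = 372372 + 237 = 372609.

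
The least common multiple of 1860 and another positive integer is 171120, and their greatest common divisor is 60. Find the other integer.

gcd × lcm = product of the two integers, so the other integer is (60 × 171120) / 1860 = 5520.

5520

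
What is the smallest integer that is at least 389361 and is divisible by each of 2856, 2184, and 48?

The integer must be a common multiple of 2856, 2184, and 48, so a multiple of their LCM.
2856 = 2^3 × 3 × 7 × 17
2184 = 2^3 × 3 × 7 × 13
48 = 2^4 × 3
LCM(2856, 2184, 48) = 2^4 × 3 × 7 × 13 × 17 = 74256.
Smallest multiple of 74256 that is ≥ 389361: ⌈389361/74256⌉ × 74256 = 6 × 74256 = 445536.

445536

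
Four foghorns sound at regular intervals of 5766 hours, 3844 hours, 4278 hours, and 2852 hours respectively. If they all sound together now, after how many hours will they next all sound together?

They coincide at every common multiple of the periods; the first is the LCM.
5766 = 2 × 3 × 31^2
3844 = 2^2 × 31^2
4278 = 2 × 3 × 23 × 31
2852 = 2^2 × 23 × 31
LCM(5766, 3844, 4278, 2852) = 2^2 × 3 × 23 × 31^2 = 265236.

265236 hours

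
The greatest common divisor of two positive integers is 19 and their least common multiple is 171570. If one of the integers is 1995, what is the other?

1634

For two integers, gcd × lcm = product, so the other is (19 × 171570) / 1995 = 3259830 / 1995 = 1634.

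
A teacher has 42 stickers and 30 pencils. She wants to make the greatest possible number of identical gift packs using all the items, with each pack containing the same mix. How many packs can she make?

The pack count must divide each quantity, so the greatest is gcd(42, 30).
42 = 2 × 3 × 7
30 = 2 × 3 × 5
gcd(42, 30) = 2 × 3 = 6.

6 packs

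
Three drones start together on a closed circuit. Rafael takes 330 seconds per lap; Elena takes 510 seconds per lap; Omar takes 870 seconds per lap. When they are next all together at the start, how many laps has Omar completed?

All finish a whole number of cycles simultaneously at t = LCM of the periods.
330 = 2 × 3 × 5 × 11
510 = 2 × 3 × 5 × 17
870 = 2 × 3 × 5 × 29
LCM(330, 510, 870) = 2 × 3 × 5 × 11 × 17 × 29 = 162690.
Laps for period 870: 162690 / 870 = 187.

187 laps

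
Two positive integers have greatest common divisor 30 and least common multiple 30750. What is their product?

For any two positive integers, gcd × lcm = product = 30 × 30750 = 922500.

922500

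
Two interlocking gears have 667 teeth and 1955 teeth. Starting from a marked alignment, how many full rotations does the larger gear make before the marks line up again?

They are all back at their starting positions together after one LCM of the periods.
667 = 23 × 29
1955 = 5 × 17 × 23
LCM(667, 1955) = 5 × 17 × 23 × 29 = 56695.
Rotations for period 1955: 56695 / 1955 = 29.

29 rotations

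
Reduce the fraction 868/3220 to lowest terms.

868 = 2^2 × 7 × 31
3220 = 2^2 × 5 × 7 × 23
gcd(868, 3220) = 2^2 × 7 = 28.
Divide numerator and denominator by 28: 868/3220 = 31/115.

31/115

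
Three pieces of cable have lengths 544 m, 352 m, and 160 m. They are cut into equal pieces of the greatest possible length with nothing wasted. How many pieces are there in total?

Piece length = gcd(544, 352, 160).
544 = 2^5 × 17
352 = 2^5 × 11
160 = 2^5 × 5
gcd(544, 352, 160) = 2^5 = 32.
Total pieces = 544/32 + 352/32 + 160/32 = 17 + 11 + 5 = 33.

33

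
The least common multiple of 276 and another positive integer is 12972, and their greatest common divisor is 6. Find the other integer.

282

gcd × lcm = product of the two integers, so the other integer is (6 × 12972) / 276 = 282.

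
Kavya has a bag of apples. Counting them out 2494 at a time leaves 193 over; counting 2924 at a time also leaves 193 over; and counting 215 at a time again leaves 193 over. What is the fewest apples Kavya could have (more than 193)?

424173

N − 193 must be a common multiple of 2494, 2924, and 215.
2494 = 2 × 29 × 43
2924 = 2^2 × 17 × 43
215 = 5 × 43
LCM(2494, 2924, 215) = 2^2 × 5 × 17 × 29 × 43 = 423980.
Smallest N > 193 is LCM + 193 = 423980 + 193 = 424173.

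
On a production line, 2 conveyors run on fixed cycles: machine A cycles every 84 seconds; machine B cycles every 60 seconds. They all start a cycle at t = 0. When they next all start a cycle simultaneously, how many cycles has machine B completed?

All finish a whole number of cycles simultaneously at t = LCM of the periods.
84 = 2^2 × 3 × 7
60 = 2^2 × 3 × 5
LCM(84, 60) = 2^2 × 3 × 5 × 7 = 420.
Cycles for period 60: 420 / 60 = 7.

7 cycles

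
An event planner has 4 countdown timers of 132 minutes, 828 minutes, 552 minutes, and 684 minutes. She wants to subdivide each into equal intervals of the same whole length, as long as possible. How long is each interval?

The interval must divide each timer length; the longest such is the gcd.
132 = 2^2 × 3 × 11
828 = 2^2 × 3^2 × 23
552 = 2^3 × 3 × 23
684 = 2^2 × 3^2 × 19
gcd(132, 828, 552, 684) = 2^2 × 3 = 12.

12 minutes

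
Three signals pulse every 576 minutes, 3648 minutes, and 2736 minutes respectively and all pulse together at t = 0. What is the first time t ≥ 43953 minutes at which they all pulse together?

54720 minutes

Joint pulses occur at multiples of LCM(576, 3648, 2736).
576 = 2^6 × 3^2
3648 = 2^6 × 3 × 19
2736 = 2^4 × 3^2 × 19
LCM(576, 3648, 2736) = 2^6 × 3^2 × 19 = 10944.
Smallest multiple of 10944 that is ≥ 43953: ⌈43953/10944⌉ × 10944 = 5 × 10944 = 54720.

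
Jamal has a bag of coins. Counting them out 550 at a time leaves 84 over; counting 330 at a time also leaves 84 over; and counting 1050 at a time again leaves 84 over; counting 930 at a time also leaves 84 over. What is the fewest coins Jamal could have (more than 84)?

358134

N − 84 must be a common multiple of 550, 330, 1050, and 930.
550 = 2 × 5^2 × 11
330 = 2 × 3 × 5 × 11
1050 = 2 × 3 × 5^2 × 7
930 = 2 × 3 × 5 × 31
LCM(550, 330, 1050, 930) = 2 × 3 × 5^2 × 7 × 11 × 31 = 358050.
Smallest N > 84 is LCM + 84 = 358050 + 84 = 358134.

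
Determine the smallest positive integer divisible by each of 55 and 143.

55 = 5 × 11
143 = 11 × 13
LCM(55, 143) = 5 × 11 × 13 = 715.

715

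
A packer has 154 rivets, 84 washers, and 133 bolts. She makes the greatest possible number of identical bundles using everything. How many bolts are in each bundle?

19

Number of bundles = gcd(154, 84, 133).
154 = 2 × 7 × 11
84 = 2^2 × 3 × 7
133 = 7 × 19
gcd(154, 84, 133) = 7.
bolts per bundle = 133 / 7 = 19.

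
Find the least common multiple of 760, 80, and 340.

760 = 2^3 × 5 × 19
80 = 2^4 × 5
340 = 2^2 × 5 × 17
LCM(760, 80, 340) = 2^4 × 5 × 17 × 19 = 25840.

25840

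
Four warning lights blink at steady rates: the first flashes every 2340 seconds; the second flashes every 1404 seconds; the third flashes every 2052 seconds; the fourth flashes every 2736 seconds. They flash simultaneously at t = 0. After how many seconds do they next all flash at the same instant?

They coincide at every common multiple of the periods; the first is the LCM.
2340 = 2^2 × 3^2 × 5 × 13
1404 = 2^2 × 3^3 × 13
2052 = 2^2 × 3^3 × 19
2736 = 2^4 × 3^2 × 19
LCM(2340, 1404, 2052, 2736) = 2^4 × 3^3 × 5 × 13 × 19 = 533520.

533520 seconds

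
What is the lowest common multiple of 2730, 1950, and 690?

313950

2730 = 2 × 3 × 5 × 7 × 13
1950 = 2 × 3 × 5^2 × 13
690 = 2 × 3 × 5 × 23
LCM(2730, 1950, 690) = 2 × 3 × 5^2 × 7 × 13 × 23 = 313950.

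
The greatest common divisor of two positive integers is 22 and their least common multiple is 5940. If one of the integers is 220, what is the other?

594

For two integers, gcd × lcm = product, so the other is (22 × 5940) / 220 = 130680 / 220 = 594.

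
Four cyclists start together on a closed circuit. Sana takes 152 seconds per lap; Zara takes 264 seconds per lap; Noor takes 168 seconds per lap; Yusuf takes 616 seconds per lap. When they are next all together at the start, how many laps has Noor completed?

They are all back at their starting positions together after one LCM of the periods.
152 = 2^3 × 19
264 = 2^3 × 3 × 11
168 = 2^3 × 3 × 7
616 = 2^3 × 7 × 11
LCM(152, 264, 168, 616) = 2^3 × 3 × 7 × 11 × 19 = 35112.
Laps for period 168: 35112 / 168 = 209.

209 laps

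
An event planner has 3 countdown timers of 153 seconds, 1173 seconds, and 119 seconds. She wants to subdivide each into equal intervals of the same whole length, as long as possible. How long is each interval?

The interval must divide each timer length; the longest such is the gcd.
153 = 3^2 × 17
1173 = 3 × 17 × 23
119 = 7 × 17
gcd(153, 1173, 119) = 17.

17 seconds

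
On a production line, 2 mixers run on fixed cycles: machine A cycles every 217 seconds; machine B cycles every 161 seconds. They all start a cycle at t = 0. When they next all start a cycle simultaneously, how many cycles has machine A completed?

They are all back at their starting positions together after one LCM of the periods.
217 = 7 × 31
161 = 7 × 23
LCM(217, 161) = 7 × 23 × 31 = 4991.
Cycles for period 217: 4991 / 217 = 23.

23 cycles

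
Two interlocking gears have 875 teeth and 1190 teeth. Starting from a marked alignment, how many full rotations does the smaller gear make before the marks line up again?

34 rotations

They are all back at their starting positions together after one LCM of the periods.
875 = 5^3 × 7
1190 = 2 × 5 × 7 × 17
LCM(875, 1190) = 2 × 5^3 × 7 × 17 = 29750.
Rotations for period 875: 29750 / 875 = 34.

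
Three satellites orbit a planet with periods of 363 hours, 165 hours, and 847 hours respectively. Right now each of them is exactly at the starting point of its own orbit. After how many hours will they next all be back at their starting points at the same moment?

They coincide at every common multiple of the periods; the first is the LCM.
363 = 3 × 11^2
165 = 3 × 5 × 11
847 = 7 × 11^2
LCM(363, 165, 847) = 3 × 5 × 7 × 11^2 = 12705.

12705 hours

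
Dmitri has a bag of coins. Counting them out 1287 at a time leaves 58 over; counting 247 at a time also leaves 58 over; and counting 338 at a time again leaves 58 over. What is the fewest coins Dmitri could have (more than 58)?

N − 58 must be a common multiple of 1287, 247, and 338.
1287 = 3^2 × 11 × 13
247 = 13 × 19
338 = 2 × 13^2
LCM(1287, 247, 338) = 2 × 3^2 × 11 × 13^2 × 19 = 635778.
Smallest N > 58 is LCM + 58 = 635778 + 58 = 635836.

635836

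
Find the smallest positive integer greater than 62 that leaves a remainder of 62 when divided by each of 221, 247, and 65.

N − 62 must be a common multiple of 221, 247, and 65.
221 = 13 × 17
247 = 13 × 19
65 = 5 × 13
LCM(221, 247, 65) = 5 × 13 × 17 × 19 = 20995.
Smallest N > 62 is LCM + 62 = 20995 + 62 = 21057.

21057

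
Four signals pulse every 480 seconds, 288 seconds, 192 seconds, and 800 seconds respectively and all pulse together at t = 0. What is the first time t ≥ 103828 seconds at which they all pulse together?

115200 seconds

Joint pulses occur at multiples of LCM(480, 288, 192, 800).
480 = 2^5 × 3 × 5
288 = 2^5 × 3^2
192 = 2^6 × 3
800 = 2^5 × 5^2
LCM(480, 288, 192, 800) = 2^6 × 3^2 × 5^2 = 14400.
Smallest multiple of 14400 that is ≥ 103828: ⌈103828/14400⌉ × 14400 = 8 × 14400 = 115200.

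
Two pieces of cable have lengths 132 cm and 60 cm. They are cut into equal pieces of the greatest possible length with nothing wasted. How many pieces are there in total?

Piece length = gcd(132, 60).
132 = 2^2 × 3 × 11
60 = 2^2 × 3 × 5
gcd(132, 60) = 2^2 × 3 = 12.
Total pieces = 132/12 + 60/12 = 11 + 5 = 16.

16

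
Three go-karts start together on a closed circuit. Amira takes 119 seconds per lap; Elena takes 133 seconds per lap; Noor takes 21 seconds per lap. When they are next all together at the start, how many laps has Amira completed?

57 laps

All finish a whole number of cycles simultaneously at t = LCM of the periods.
119 = 7 × 17
133 = 7 × 19
21 = 3 × 7
LCM(119, 133, 21) = 3 × 7 × 17 × 19 = 6783.
Laps for period 119: 6783 / 119 = 57.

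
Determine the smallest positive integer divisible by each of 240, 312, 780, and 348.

240 = 2^4 × 3 × 5
312 = 2^3 × 3 × 13
780 = 2^2 × 3 × 5 × 13
348 = 2^2 × 3 × 29
LCM(240, 312, 780, 348) = 2^4 × 3 × 5 × 13 × 29 = 90480.

90480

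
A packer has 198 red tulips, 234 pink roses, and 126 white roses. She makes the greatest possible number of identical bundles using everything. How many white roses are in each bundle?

7

Number of bundles = gcd(198, 234, 126).
198 = 2 × 3^2 × 11
234 = 2 × 3^2 × 13
126 = 2 × 3^2 × 7
gcd(198, 234, 126) = 2 × 3^2 = 18.
white roses per bundle = 126 / 18 = 7.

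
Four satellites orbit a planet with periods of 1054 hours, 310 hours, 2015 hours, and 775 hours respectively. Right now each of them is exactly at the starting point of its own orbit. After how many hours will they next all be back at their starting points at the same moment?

The first simultaneous occurrence is after LCM of the individual periods.
1054 = 2 × 17 × 31
310 = 2 × 5 × 31
2015 = 5 × 13 × 31
775 = 5^2 × 31
LCM(1054, 310, 2015, 775) = 2 × 5^2 × 13 × 17 × 31 = 342550.

342550 hours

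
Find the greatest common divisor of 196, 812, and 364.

196 = 2^2 × 7^2
812 = 2^2 × 7 × 29
364 = 2^2 × 7 × 13
gcd(196, 812, 364) = 2^2 × 7 = 28.

28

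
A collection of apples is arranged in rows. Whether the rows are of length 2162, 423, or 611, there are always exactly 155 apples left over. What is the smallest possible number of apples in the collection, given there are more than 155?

N − 155 must be a common multiple of 2162, 423, and 611.
2162 = 2 × 23 × 47
423 = 3^2 × 47
611 = 13 × 47
LCM(2162, 423, 611) = 2 × 3^2 × 13 × 23 × 47 = 252954.
Smallest N > 155 is LCM + 155 = 252954 + 155 = 253109.

253109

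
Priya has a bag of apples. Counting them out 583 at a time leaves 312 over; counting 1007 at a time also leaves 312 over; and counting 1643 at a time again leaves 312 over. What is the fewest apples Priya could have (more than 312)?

N − 312 must be a common multiple of 583, 1007, and 1643.
583 = 11 × 53
1007 = 19 × 53
1643 = 31 × 53
LCM(583, 1007, 1643) = 11 × 19 × 31 × 53 = 343387.
Smallest N > 312 is LCM + 312 = 343387 + 312 = 343699.

343699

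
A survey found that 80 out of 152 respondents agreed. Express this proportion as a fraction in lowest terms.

10/19

80 = 2^4 × 5
152 = 2^3 × 19
gcd(80, 152) = 2^3 = 8.
Divide numerator and denominator by 8: 80/152 = 10/19.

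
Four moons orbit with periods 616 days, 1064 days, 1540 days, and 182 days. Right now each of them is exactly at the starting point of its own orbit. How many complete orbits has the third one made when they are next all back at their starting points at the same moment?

They are all back at their starting positions together after one LCM of the periods.
616 = 2^3 × 7 × 11
1064 = 2^3 × 7 × 19
1540 = 2^2 × 5 × 7 × 11
182 = 2 × 7 × 13
LCM(616, 1064, 1540, 182) = 2^3 × 5 × 7 × 11 × 13 × 19 = 760760.
Orbits for period 1540: 760760 / 1540 = 494.

494 orbits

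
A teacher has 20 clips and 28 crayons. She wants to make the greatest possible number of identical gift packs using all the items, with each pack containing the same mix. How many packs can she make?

The pack count must divide each quantity, so the greatest is gcd(20, 28).
20 = 2^2 × 5
28 = 2^2 × 7
gcd(20, 28) = 2^2 = 4.

4 packs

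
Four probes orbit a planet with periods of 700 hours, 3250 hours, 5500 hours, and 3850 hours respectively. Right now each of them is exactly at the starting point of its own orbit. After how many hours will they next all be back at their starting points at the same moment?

500500 hours

They coincide at every common multiple of the periods; the first is the LCM.
700 = 2^2 × 5^2 × 7
3250 = 2 × 5^3 × 13
5500 = 2^2 × 5^3 × 11
3850 = 2 × 5^2 × 7 × 11
LCM(700, 3250, 5500, 3850) = 2^2 × 5^3 × 7 × 11 × 13 = 500500.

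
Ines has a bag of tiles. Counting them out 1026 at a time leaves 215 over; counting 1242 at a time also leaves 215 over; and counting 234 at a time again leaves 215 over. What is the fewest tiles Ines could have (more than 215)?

N − 215 must be a common multiple of 1026, 1242, and 234.
1026 = 2 × 3^3 × 19
1242 = 2 × 3^3 × 23
234 = 2 × 3^2 × 13
LCM(1026, 1242, 234) = 2 × 3^3 × 13 × 19 × 23 = 306774.
Smallest N > 215 is LCM + 215 = 306774 + 215 = 306989.

306989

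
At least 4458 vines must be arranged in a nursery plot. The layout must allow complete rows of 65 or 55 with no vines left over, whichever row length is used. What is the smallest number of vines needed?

5005

The number of vines must be a common multiple of 65 and 55, so a multiple of their LCM.
65 = 5 × 13
55 = 5 × 11
LCM(65, 55) = 5 × 11 × 13 = 715.
Smallest multiple of 715 that is ≥ 4458: ⌈4458/715⌉ × 715 = 7 × 715 = 5005.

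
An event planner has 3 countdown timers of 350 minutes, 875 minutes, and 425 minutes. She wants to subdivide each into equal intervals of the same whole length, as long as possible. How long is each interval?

The interval must divide each timer length; the longest such is the gcd.
350 = 2 × 5^2 × 7
875 = 5^3 × 7
425 = 5^2 × 17
gcd(350, 875, 425) = 5^2 = 25.

25 minutes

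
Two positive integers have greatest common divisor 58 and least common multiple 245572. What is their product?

14243176

For any two positive integers, gcd × lcm = product = 58 × 245572 = 14243176.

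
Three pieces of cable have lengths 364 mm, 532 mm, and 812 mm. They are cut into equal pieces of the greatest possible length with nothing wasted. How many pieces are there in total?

Piece length = gcd(364, 532, 812).
364 = 2^2 × 7 × 13
532 = 2^2 × 7 × 19
812 = 2^2 × 7 × 29
gcd(364, 532, 812) = 2^2 × 7 = 28.
Total pieces = 364/28 + 532/28 + 812/28 = 13 + 19 + 29 = 61.

61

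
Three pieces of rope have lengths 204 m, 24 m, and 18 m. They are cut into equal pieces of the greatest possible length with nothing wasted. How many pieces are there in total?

41

Piece length = gcd(204, 24, 18).
204 = 2^2 × 3 × 17
24 = 2^3 × 3
18 = 2 × 3^2
gcd(204, 24, 18) = 2 × 3 = 6.
Total pieces = 204/6 + 24/6 + 18/6 = 34 + 4 + 3 = 41.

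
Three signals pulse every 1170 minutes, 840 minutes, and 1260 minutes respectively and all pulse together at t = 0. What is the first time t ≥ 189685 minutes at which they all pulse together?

196560 minutes

Joint pulses occur at multiples of LCM(1170, 840, 1260).
1170 = 2 × 3^2 × 5 × 13
840 = 2^3 × 3 × 5 × 7
1260 = 2^2 × 3^2 × 5 × 7
LCM(1170, 840, 1260) = 2^3 × 3^2 × 5 × 7 × 13 = 32760.
Smallest multiple of 32760 that is ≥ 189685: ⌈189685/32760⌉ × 32760 = 6 × 32760 = 196560.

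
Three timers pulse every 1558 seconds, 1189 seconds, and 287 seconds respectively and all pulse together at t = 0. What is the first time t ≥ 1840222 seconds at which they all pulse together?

1897644 seconds

Joint pulses occur at multiples of LCM(1558, 1189, 287).
1558 = 2 × 19 × 41
1189 = 29 × 41
287 = 7 × 41
LCM(1558, 1189, 287) = 2 × 7 × 19 × 29 × 41 = 316274.
Smallest multiple of 316274 that is ≥ 1840222: ⌈1840222/316274⌉ × 316274 = 6 × 316274 = 1897644.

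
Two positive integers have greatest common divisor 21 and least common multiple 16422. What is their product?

344862

For any two positive integers, gcd × lcm = product = 21 × 16422 = 344862.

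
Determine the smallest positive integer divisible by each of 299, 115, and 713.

46345

299 = 13 × 23
115 = 5 × 23
713 = 23 × 31
LCM(299, 115, 713) = 5 × 13 × 23 × 31 = 46345.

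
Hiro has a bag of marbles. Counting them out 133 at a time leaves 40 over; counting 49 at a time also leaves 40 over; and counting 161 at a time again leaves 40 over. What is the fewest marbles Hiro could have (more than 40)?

N − 40 must be a common multiple of 133, 49, and 161.
133 = 7 × 19
49 = 7^2
161 = 7 × 23
LCM(133, 49, 161) = 7^2 × 19 × 23 = 21413.
Smallest N > 40 is LCM + 40 = 21413 + 40 = 21453.

21453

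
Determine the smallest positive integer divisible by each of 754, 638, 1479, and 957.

422994

754 = 2 × 13 × 29
638 = 2 × 11 × 29
1479 = 3 × 17 × 29
957 = 3 × 11 × 29
LCM(754, 638, 1479, 957) = 2 × 3 × 11 × 13 × 17 × 29 = 422994.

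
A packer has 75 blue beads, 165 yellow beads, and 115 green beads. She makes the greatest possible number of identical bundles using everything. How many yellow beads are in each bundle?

33

Number of bundles = gcd(75, 165, 115).
75 = 3 × 5^2
165 = 3 × 5 × 11
115 = 5 × 23
gcd(75, 165, 115) = 5.
yellow beads per bundle = 165 / 5 = 33.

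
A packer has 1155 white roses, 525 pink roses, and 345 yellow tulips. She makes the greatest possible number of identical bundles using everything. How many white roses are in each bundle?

Number of bundles = gcd(1155, 525, 345).
1155 = 3 × 5 × 7 × 11
525 = 3 × 5^2 × 7
345 = 3 × 5 × 23
gcd(1155, 525, 345) = 3 × 5 = 15.
white roses per bundle = 1155 / 15 = 77.

77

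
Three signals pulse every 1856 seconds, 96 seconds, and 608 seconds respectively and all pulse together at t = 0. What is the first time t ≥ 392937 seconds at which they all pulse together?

Joint pulses occur at multiples of LCM(1856, 96, 608).
1856 = 2^6 × 29
96 = 2^5 × 3
608 = 2^5 × 19
LCM(1856, 96, 608) = 2^6 × 3 × 19 × 29 = 105792.
Smallest multiple of 105792 that is ≥ 392937: ⌈392937/105792⌉ × 105792 = 4 × 105792 = 423168.

423168 seconds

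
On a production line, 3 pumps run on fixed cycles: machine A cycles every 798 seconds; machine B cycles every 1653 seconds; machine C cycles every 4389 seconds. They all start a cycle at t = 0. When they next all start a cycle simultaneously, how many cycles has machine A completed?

319 cycles

All finish a whole number of cycles simultaneously at t = LCM of the periods.
798 = 2 × 3 × 7 × 19
1653 = 3 × 19 × 29
4389 = 3 × 7 × 11 × 19
LCM(798, 1653, 4389) = 2 × 3 × 7 × 11 × 19 × 29 = 254562.
Cycles for period 798: 254562 / 798 = 319.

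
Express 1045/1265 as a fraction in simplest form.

19/23

1045 = 5 × 11 × 19
1265 = 5 × 11 × 23
gcd(1045, 1265) = 5 × 11 = 55.
Divide numerator and denominator by 55: 1045/1265 = 19/23.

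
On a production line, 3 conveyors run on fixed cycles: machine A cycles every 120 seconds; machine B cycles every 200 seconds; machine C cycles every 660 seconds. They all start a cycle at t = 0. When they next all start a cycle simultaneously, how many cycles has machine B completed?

All finish a whole number of cycles simultaneously at t = LCM of the periods.
120 = 2^3 × 3 × 5
200 = 2^3 × 5^2
660 = 2^2 × 3 × 5 × 11
LCM(120, 200, 660) = 2^3 × 3 × 5^2 × 11 = 6600.
Cycles for period 200: 6600 / 200 = 33.

33 cycles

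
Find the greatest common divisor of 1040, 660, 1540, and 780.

20

1040 = 2^4 × 5 × 13
660 = 2^2 × 3 × 5 × 11
1540 = 2^2 × 5 × 7 × 11
780 = 2^2 × 3 × 5 × 13
gcd(1040, 660, 1540, 780) = 2^2 × 5 = 20.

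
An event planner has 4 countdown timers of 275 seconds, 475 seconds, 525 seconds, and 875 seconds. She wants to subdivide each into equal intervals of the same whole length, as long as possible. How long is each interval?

The interval must divide each timer length; the longest such is the gcd.
275 = 5^2 × 11
475 = 5^2 × 19
525 = 3 × 5^2 × 7
875 = 5^3 × 7
gcd(275, 475, 525, 875) = 5^2 = 25.

25 seconds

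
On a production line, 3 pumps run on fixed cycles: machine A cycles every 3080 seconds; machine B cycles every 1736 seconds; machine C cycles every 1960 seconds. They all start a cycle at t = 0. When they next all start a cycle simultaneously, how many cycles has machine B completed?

385 cycles

The first common completion time is the LCM of the periods.
3080 = 2^3 × 5 × 7 × 11
1736 = 2^3 × 7 × 31
1960 = 2^3 × 5 × 7^2
LCM(3080, 1736, 1960) = 2^3 × 5 × 7^2 × 11 × 31 = 668360.
Cycles for period 1736: 668360 / 1736 = 385.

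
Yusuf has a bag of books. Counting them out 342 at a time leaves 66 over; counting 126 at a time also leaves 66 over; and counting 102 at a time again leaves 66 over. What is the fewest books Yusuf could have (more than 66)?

N − 66 must be a common multiple of 342, 126, and 102.
342 = 2 × 3^2 × 19
126 = 2 × 3^2 × 7
102 = 2 × 3 × 17
LCM(342, 126, 102) = 2 × 3^2 × 7 × 17 × 19 = 40698.
Smallest N > 66 is LCM + 66 = 40698 + 66 = 40764.

40764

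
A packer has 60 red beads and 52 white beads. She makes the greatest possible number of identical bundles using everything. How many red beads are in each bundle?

15

Number of bundles = gcd(60, 52).
60 = 2^2 × 3 × 5
52 = 2^2 × 13
gcd(60, 52) = 2^2 = 4.
red beads per bundle = 60 / 4 = 15.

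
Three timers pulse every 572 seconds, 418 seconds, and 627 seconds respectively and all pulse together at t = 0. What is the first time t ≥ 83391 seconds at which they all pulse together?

97812 seconds

Joint pulses occur at multiples of LCM(572, 418, 627).
572 = 2^2 × 11 × 13
418 = 2 × 11 × 19
627 = 3 × 11 × 19
LCM(572, 418, 627) = 2^2 × 3 × 11 × 13 × 19 = 32604.
Smallest multiple of 32604 that is ≥ 83391: ⌈83391/32604⌉ × 32604 = 3 × 32604 = 97812.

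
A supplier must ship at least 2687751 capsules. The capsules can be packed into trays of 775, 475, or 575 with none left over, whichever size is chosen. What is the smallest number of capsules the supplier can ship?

2709400

The number of capsules must be a common multiple of 775, 475, and 575, so a multiple of their LCM.
775 = 5^2 × 31
475 = 5^2 × 19
575 = 5^2 × 23
LCM(775, 475, 575) = 5^2 × 19 × 23 × 31 = 338675.
Smallest multiple of 338675 that is ≥ 2687751: ⌈2687751/338675⌉ × 338675 = 8 × 338675 = 2709400.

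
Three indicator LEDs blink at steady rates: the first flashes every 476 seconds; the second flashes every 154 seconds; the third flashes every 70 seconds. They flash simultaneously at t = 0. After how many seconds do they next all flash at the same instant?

The first simultaneous occurrence is after LCM of the individual periods.
476 = 2^2 × 7 × 17
154 = 2 × 7 × 11
70 = 2 × 5 × 7
LCM(476, 154, 70) = 2^2 × 5 × 7 × 11 × 17 = 26180.

26180 seconds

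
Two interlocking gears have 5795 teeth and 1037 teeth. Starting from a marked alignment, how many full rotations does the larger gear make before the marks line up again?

17 rotations

They are all back at their starting positions together after one LCM of the periods.
5795 = 5 × 19 × 61
1037 = 17 × 61
LCM(5795, 1037) = 5 × 17 × 19 × 61 = 98515.
Rotations for period 5795: 98515 / 5795 = 17.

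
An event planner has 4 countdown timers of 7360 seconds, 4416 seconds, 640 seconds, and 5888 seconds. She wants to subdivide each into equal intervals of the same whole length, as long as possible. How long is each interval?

The interval must divide each timer length; the longest such is the gcd.
7360 = 2^6 × 5 × 23
4416 = 2^6 × 3 × 23
640 = 2^7 × 5
5888 = 2^8 × 23
gcd(7360, 4416, 640, 5888) = 2^6 = 64.

64 seconds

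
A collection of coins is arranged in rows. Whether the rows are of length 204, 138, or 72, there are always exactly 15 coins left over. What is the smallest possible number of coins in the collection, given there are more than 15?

28167

N − 15 must be a common multiple of 204, 138, and 72.
204 = 2^2 × 3 × 17
138 = 2 × 3 × 23
72 = 2^3 × 3^2
LCM(204, 138, 72) = 2^3 × 3^2 × 17 × 23 = 28152.
Smallest N > 15 is LCM + 15 = 28152 + 15 = 28167.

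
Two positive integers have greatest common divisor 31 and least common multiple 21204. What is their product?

657324

For any two positive integers, gcd × lcm = product = 31 × 21204 = 657324.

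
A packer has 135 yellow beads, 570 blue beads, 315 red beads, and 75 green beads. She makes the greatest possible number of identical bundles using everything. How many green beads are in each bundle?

Number of bundles = gcd(135, 570, 315, 75).
135 = 3^3 × 5
570 = 2 × 3 × 5 × 19
315 = 3^2 × 5 × 7
75 = 3 × 5^2
gcd(135, 570, 315, 75) = 3 × 5 = 15.
green beads per bundle = 75 / 15 = 5.

5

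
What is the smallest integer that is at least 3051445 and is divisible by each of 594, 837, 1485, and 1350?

The integer must be a common multiple of 594, 837, 1485, and 1350, so a multiple of their LCM.
594 = 2 × 3^3 × 11
837 = 3^3 × 31
1485 = 3^3 × 5 × 11
1350 = 2 × 3^3 × 5^2
LCM(594, 837, 1485, 1350) = 2 × 3^3 × 5^2 × 11 × 31 = 460350.
Smallest multiple of 460350 that is ≥ 3051445: ⌈3051445/460350⌉ × 460350 = 7 × 460350 = 3222450.

3222450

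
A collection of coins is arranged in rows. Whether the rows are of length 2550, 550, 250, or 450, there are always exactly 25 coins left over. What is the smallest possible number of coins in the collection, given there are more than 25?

420775

N − 25 must be a common multiple of 2550, 550, 250, and 450.
2550 = 2 × 3 × 5^2 × 17
550 = 2 × 5^2 × 11
250 = 2 × 5^3
450 = 2 × 3^2 × 5^2
LCM(2550, 550, 250, 450) = 2 × 3^2 × 5^3 × 11 × 17 = 420750.
Smallest N > 25 is LCM + 25 = 420750 + 25 = 420775.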